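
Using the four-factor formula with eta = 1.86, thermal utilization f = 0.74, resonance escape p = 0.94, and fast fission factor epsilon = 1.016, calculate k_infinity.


k_inf = eta * f * p * epsilon
k_inf = 1.86 * 0.74 * 0.94 * 1.016
k_inf = 1.3145

1.3145


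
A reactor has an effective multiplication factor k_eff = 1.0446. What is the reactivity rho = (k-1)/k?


rho = (k_eff - 1) / k_eff
rho = (1.0446 - 1) / 1.0446
rho = 0.042696

0.042696


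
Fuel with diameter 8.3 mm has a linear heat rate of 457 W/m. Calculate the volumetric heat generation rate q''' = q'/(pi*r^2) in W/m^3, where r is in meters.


r = D / 2 / 1000 = 8.3 / 2 / 1000 = 0.00415 m
q''' = q' / (pi * r^2)
q''' = 457 / (pi * 0.00415^2)
q''' = 8.4464e+06 W/m^3

8.4464e+06


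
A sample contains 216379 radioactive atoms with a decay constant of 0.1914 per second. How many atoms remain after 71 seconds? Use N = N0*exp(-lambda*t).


N = N0 * exp(-lambda * t)
N = 216379 * exp(-0.1914 * 71)
N = 0.27128

0.27128


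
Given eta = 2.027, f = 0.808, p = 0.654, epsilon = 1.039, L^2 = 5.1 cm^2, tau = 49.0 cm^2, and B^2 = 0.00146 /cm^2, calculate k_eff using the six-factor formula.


k_inf = eta*f*p*eps = 2.027*0.808*0.654*1.039 = 1.112906
P_TNL = 1/(1 + L^2*B^2) = 1/(1 + 5.1*0.00146) = 0.9926090
P_FNL = exp(-B^2*tau) = exp(-0.00146*49.0) = 0.9309590
k_eff = k_inf * P_TNL * P_FNL = 1.112906 * 0.9926090 * 0.9309590
k_eff = 1.0284

1.0284


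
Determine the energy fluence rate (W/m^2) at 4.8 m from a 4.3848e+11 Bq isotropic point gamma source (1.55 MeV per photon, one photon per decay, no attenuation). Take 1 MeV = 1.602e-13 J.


psi = A * E * 1.602e-13 / (4*pi*r^2)
psi = 4.3848e+11 * 1.55 * 1.602e-13 / (4*pi*4.8^2)
psi = 3.7606e-04 W/m^2

3.7606e-04


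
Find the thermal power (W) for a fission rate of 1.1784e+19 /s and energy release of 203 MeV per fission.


P = fission_rate * E_MeV * 1.602e-13
P = 1.1784e+19 * 203 * 1.602e-13
P = 3.8322e+08 W

3.8322e+08


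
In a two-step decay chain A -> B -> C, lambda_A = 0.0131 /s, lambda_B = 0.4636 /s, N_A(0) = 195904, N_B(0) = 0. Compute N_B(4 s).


N_B(t) = lambda_A * N_A0 / (lambda_B - lambda_A) * [exp(-lambda_A*t) - exp(-lambda_B*t)]
exp(-0.0131*4) = 0.9489492; exp(-0.4636*4) = 0.1565468
N_B = 0.0131 * 195904 / (0.4636 - 0.0131) * (0.9489492 - 0.1565468)
N_B = 4514.0

4514.0


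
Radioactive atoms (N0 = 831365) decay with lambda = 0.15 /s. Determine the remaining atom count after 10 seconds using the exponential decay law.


N = N0 * exp(-lambda * t)
N = 831365 * exp(-0.15 * 10)
N = 185503

185503


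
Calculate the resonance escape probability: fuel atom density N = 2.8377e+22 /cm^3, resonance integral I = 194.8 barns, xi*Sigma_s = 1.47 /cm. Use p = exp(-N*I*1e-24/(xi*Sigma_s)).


p = exp(-N * I * 1e-24 / (xi*Sigma_s))
p = exp(-2.8377e+22 * 194.8 * 1e-24 / 1.47)
p = 0.023274

0.023274


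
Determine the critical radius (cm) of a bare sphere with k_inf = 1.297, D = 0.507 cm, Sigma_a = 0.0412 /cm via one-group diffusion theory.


L^2 = D / Sigma_a = 0.507 / 0.0412 = 12.30583 cm^2
B_m^2 = (k_inf - 1) / L^2 = (1.297 - 1) / 12.30583 = 0.02413490 /cm^2
For a bare sphere: B_g = pi/R, so R_c = pi / sqrt(B_m^2)
R_c = pi / sqrt(0.02413490) = 20.222 cm

20.222


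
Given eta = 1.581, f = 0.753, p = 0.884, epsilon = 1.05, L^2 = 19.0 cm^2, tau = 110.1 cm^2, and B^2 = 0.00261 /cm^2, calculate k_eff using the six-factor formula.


k_inf = eta*f*p*eps = 1.581*0.753*0.884*1.05 = 1.105016
P_TNL = 1/(1 + L^2*B^2) = 1/(1 + 19.0*0.00261) = 0.9527530
P_FNL = exp(-B^2*tau) = exp(-0.00261*110.1) = 0.7502408
k_eff = k_inf * P_TNL * P_FNL = 1.105016 * 0.9527530 * 0.7502408
k_eff = 0.78986

0.78986


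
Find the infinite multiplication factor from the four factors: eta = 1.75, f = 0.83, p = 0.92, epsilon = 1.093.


k_inf = eta * f * p * epsilon
k_inf = 1.75 * 0.83 * 0.92 * 1.093
k_inf = 1.4606

1.4606


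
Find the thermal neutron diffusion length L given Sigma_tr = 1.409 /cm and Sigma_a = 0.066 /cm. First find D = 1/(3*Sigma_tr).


D = 1 / (3 * Sigma_tr) = 1 / (3 * 1.409) = 0.2365744 cm
L = sqrt(D / Sigma_a)
L = sqrt(0.2365744 / 0.066)
L = 1.8933 cm

1.8933


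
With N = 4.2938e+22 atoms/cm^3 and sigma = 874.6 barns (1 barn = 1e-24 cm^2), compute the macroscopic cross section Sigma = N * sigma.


Sigma = N * sigma_barns * 1e-24
Sigma = 4.2938e+22 * 874.6 * 1e-24
Sigma = 37.554 /cm

37.554


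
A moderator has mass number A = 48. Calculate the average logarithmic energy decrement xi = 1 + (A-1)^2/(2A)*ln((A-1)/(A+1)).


xi = 1 + (A-1)^2/(2A) * ln((A-1)/(A+1))
xi = 1 + (48-1)^2/(2*48) * ln((48-1)/(48 +1))
xi = 0.041094

0.041094


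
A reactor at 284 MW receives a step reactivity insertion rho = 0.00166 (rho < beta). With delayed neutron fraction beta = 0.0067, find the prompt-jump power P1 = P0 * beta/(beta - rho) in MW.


P1/P0 = beta / (beta - rho)
P1/P0 = 0.0067 / (0.0067 - 0.00166) = 1.329365
P1 = 284 * 1.329365 = 377.54 MW

377.54


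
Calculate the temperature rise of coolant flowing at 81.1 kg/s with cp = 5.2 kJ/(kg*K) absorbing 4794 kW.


dT = Q / (m_dot * cp)
dT = 4794 / (81.1 * 5.2)
dT = 11.368 C

11.368


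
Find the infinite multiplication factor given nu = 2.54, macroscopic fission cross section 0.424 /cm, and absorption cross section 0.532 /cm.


k_inf = nu * Sigma_f / Sigma_a
k_inf = 2.54 * 0.424 / 0.532
k_inf = 2.0244

2.0244


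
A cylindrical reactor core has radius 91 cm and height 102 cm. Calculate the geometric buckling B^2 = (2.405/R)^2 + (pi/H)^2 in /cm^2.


B^2 = (2.405/R)^2 + (pi/H)^2
B^2 = (2.405/91)^2 + (pi/102)^2
B^2 = 0.0016471 /cm^2

0.0016471


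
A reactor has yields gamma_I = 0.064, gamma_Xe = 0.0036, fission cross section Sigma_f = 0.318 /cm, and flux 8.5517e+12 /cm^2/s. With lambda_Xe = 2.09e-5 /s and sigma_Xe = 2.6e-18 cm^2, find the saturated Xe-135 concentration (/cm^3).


Xe_eq = (gamma_I + gamma_Xe) * Sigma_f * phi / (lambda_Xe + sigma_Xe * phi)
Numerator = (0.064 + 0.0036) * 0.318 * 8.5517e+12 = 1.838342e+11
Denominator = 2.09e-5 + 2.6e-18 * 8.5517e+12 = 4.313442e-05
Xe_eq = 1.838342e+11 / 4.313442e-05 = 4.2619e+15 /cm^3

4.2619e+15


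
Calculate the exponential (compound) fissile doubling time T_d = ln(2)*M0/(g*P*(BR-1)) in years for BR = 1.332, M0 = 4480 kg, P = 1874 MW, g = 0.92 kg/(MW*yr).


Breeding gain G = BR - 1 = 1.332 - 1 = 0.332
Fissile production rate = g * P * G = 0.92 * 1874 * 0.332 = 572.39456 kg/yr
T_d = ln(2) * M0 / (g * P * G)
T_d = ln(2) * 4480 / 572.39456 = 5.4251 yr

5.4251


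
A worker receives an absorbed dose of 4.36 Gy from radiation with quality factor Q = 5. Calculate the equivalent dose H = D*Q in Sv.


H = D * Q
H = 4.36 * 5
H = 21.800 Sv

21.800


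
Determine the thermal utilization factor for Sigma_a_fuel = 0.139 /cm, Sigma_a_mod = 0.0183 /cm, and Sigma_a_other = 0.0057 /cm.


f = Sigma_a_fuel / (Sigma_a_fuel + Sigma_a_mod + Sigma_a_other)
f = 0.139 / (0.139 + 0.0183 + 0.0057)
f = 0.85276

0.85276


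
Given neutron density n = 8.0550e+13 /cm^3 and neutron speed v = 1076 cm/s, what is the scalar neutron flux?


phi = n * v
phi = 8.0550e+13 * 1076
phi = 8.6672e+16 /cm^2/s

8.6672e+16


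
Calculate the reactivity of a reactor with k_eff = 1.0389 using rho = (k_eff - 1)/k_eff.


rho = (k_eff - 1) / k_eff
rho = (1.0389 - 1) / 1.0389
rho = 0.037443

0.037443


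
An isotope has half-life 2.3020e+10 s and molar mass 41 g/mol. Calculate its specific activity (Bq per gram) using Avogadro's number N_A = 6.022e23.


lambda = ln(2) / t_half = ln(2) / 2.3020e+10 = 3.011065e-11 /s
SA = lambda * N_A / M
SA = 3.011065e-11 * 6.022e23 / 41
SA = 4.4226e+11 Bq/g

4.4226e+11


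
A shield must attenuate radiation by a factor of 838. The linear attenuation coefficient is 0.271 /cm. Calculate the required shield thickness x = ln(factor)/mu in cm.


x = ln(factor) / mu
x = ln(838) / 0.271
x = 24.838 cm

24.838


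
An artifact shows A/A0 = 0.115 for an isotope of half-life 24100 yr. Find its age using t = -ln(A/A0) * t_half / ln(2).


lambda = ln(2) / t_half = ln(2) / 24100 = 2.876129e-05 /yr
t = -ln(A/A0) / lambda
t = -ln(0.115) / 2.876129e-05
t = 75199 yr

75199


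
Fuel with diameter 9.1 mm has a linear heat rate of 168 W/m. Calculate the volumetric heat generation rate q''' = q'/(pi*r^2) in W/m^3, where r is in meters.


r = D / 2 / 1000 = 9.1 / 2 / 1000 = 0.00455 m
q''' = q' / (pi * r^2)
q''' = 168 / (pi * 0.00455^2)
q''' = 2.5831e+06 W/m^3

2.5831e+06


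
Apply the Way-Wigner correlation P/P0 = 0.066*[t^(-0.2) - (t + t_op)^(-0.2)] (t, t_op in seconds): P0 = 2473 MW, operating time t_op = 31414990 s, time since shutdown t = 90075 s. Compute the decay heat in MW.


P/P0 = 0.066 * [t^(-0.2) - (t + t_op)^(-0.2)]
P/P0 = 0.066 * [90075^(-0.2) - (90075 + 31414990)^(-0.2)]
P/P0 = 0.066 * [0.1021126 - 0.03164637] = 0.004650771
P = 2473 * 0.004650771 = 11.501 MW

11.501


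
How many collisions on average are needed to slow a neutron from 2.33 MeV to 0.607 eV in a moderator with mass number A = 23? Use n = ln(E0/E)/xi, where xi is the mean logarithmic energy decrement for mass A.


xi = 1 + (A-1)^2/(2A)*ln((A-1)/(A+1)) = 0.08448899 (for A = 23)
n = ln(E0/E) / xi
n = ln(2.33e6 / 0.607) / 0.08448899
n = ln(3.838550e+06) / 0.08448899 = 179.44

179.44


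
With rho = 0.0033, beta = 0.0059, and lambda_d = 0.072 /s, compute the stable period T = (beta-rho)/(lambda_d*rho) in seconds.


T = (beta - rho) / (lambda_d * rho)
T = (0.0059 - 0.0033) / (0.072 * 0.0033)
T = 10.943 s

10.943


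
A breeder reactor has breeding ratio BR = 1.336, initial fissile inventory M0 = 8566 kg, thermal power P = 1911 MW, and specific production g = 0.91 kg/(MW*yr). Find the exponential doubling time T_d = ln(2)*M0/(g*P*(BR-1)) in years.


Breeding gain G = BR - 1 = 1.336 - 1 = 0.336
Fissile production rate = g * P * G = 0.91 * 1911 * 0.336 = 584.30736 kg/yr
T_d = ln(2) * M0 / (g * P * G)
T_d = ln(2) * 8566 / 584.30736 = 10.162 yr

10.162


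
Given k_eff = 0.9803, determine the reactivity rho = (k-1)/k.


rho = (k_eff - 1) / k_eff
rho = (0.9803 - 1) / 0.9803
rho = -0.020096

-0.020096


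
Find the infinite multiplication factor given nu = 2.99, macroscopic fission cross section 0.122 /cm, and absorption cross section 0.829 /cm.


k_inf = nu * Sigma_f / Sigma_a
k_inf = 2.99 * 0.122 / 0.829
k_inf = 0.44002

0.44002


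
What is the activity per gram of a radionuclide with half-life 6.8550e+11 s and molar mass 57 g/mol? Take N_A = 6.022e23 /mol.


lambda = ln(2) / t_half = ln(2) / 6.8550e+11 = 1.011156e-12 /s
SA = lambda * N_A / M
SA = 1.011156e-12 * 6.022e23 / 57
SA = 1.0683e+10 Bq/g

1.0683e+10


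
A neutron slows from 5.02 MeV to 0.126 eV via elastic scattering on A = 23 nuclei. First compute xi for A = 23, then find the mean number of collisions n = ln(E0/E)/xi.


xi = 1 + (A-1)^2/(2A)*ln((A-1)/(A+1)) = 0.08448899 (for A = 23)
n = ln(E0/E) / xi
n = ln(5.02e6 / 0.126) / 0.08448899
n = ln(3.984127e+07) / 0.08448899 = 207.13

207.13


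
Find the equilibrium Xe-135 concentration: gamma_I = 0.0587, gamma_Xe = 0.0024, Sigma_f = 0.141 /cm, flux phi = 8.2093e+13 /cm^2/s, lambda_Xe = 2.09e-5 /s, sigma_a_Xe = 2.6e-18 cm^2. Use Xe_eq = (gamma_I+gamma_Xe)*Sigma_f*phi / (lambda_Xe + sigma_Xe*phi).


Xe_eq = (gamma_I + gamma_Xe) * Sigma_f * phi / (lambda_Xe + sigma_Xe * phi)
Numerator = (0.0587 + 0.0024) * 0.141 * 8.2093e+13 = 7.072394e+11
Denominator = 2.09e-5 + 2.6e-18 * 8.2093e+13 = 2.343418e-04
Xe_eq = 7.072394e+11 / 2.343418e-04 = 3.0180e+15 /cm^3

3.0180e+15


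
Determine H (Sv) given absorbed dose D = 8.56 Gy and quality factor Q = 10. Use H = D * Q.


H = D * Q
H = 8.56 * 10
H = 85.600 Sv

85.600


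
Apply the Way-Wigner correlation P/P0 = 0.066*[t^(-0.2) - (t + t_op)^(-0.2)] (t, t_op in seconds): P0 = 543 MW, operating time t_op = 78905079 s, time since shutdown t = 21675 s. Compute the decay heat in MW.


P/P0 = 0.066 * [t^(-0.2) - (t + t_op)^(-0.2)]
P/P0 = 0.066 * [21675^(-0.2) - (21675 + 78905079)^(-0.2)]
P/P0 = 0.066 * [0.1357714 - 0.02633632] = 0.007222715
P = 543 * 0.007222715 = 3.9219 MW

3.9219


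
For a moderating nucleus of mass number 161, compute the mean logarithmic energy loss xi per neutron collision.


xi = 1 + (A-1)^2/(2A) * ln((A-1)/(A+1))
xi = 1 + (161-1)^2/(2*161) * ln((161-1)/(161 +1))
xi = 0.012371

0.012371


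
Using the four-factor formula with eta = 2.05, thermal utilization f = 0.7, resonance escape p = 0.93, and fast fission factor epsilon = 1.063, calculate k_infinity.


k_inf = eta * f * p * epsilon
k_inf = 2.05 * 0.7 * 0.93 * 1.063
k_inf = 1.4186

1.4186


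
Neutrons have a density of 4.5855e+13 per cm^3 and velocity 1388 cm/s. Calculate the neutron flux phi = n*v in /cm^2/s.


phi = n * v
phi = 4.5855e+13 * 1388
phi = 6.3647e+16 /cm^2/s

6.3647e+16


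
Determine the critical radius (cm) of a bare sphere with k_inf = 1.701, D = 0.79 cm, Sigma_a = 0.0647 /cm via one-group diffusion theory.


L^2 = D / Sigma_a = 0.79 / 0.0647 = 12.21020 cm^2
B_m^2 = (k_inf - 1) / L^2 = (1.701 - 1) / 12.21020 = 0.05741102 /cm^2
For a bare sphere: B_g = pi/R, so R_c = pi / sqrt(B_m^2)
R_c = pi / sqrt(0.05741102) = 13.111 cm

13.111


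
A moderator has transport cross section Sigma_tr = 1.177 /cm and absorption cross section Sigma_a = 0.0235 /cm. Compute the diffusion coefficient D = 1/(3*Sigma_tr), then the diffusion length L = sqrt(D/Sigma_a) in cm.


D = 1 / (3 * Sigma_tr) = 1 / (3 * 1.177) = 0.2832059 cm
L = sqrt(D / Sigma_a)
L = sqrt(0.2832059 / 0.0235)
L = 3.4715 cm

3.4715


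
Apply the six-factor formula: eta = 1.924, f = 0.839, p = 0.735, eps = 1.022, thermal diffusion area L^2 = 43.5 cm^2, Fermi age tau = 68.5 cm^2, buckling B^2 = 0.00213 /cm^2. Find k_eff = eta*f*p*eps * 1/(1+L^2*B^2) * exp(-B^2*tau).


k_inf = eta*f*p*eps = 1.924*0.839*0.735*1.022 = 1.212566
P_TNL = 1/(1 + L^2*B^2) = 1/(1 + 43.5*0.00213) = 0.9152020
P_FNL = exp(-B^2*tau) = exp(-0.00213*68.5) = 0.8642398
k_eff = k_inf * P_TNL * P_FNL = 1.212566 * 0.9152020 * 0.8642398
k_eff = 0.95908

0.95908


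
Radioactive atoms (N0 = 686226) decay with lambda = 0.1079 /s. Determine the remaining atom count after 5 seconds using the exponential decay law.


N = N0 * exp(-lambda * t)
N = 686226 * exp(-0.1079 * 5)
N = 400097

400097


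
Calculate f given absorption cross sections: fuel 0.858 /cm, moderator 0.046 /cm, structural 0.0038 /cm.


f = Sigma_a_fuel / (Sigma_a_fuel + Sigma_a_mod + Sigma_a_other)
f = 0.858 / (0.858 + 0.046 + 0.0038)
f = 0.94514

0.94514


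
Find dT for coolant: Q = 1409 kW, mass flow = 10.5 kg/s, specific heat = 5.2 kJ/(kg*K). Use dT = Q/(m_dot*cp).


dT = Q / (m_dot * cp)
dT = 1409 / (10.5 * 5.2)
dT = 25.806 C

25.806


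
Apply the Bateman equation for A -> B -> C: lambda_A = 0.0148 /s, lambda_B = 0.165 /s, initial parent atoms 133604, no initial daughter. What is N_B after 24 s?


N_B(t) = lambda_A * N_A0 / (lambda_B - lambda_A) * [exp(-lambda_A*t) - exp(-lambda_B*t)]
exp(-0.0148*24) = 0.7010332; exp(-0.165*24) = 0.01906311
N_B = 0.0148 * 133604 / (0.165 - 0.0148) * (0.7010332 - 0.01906311)
N_B = 8977.9

8977.9


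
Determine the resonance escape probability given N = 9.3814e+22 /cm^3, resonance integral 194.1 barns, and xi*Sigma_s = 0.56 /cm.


p = exp(-N * I * 1e-24 / (xi*Sigma_s))
p = exp(-9.3814e+22 * 194.1 * 1e-24 / 0.56)
p = 7.5547e-15

7.5547e-15


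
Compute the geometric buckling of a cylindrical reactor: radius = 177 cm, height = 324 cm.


B^2 = (2.405/R)^2 + (pi/H)^2
B^2 = (2.405/177)^2 + (pi/324)^2
B^2 = 2.7864e-04 /cm^2

2.7864e-04


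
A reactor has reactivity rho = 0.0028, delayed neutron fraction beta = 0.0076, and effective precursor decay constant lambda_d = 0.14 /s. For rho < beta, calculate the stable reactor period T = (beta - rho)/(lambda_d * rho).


T = (beta - rho) / (lambda_d * rho)
T = (0.0076 - 0.0028) / (0.14 * 0.0028)
T = 12.245 s

12.245


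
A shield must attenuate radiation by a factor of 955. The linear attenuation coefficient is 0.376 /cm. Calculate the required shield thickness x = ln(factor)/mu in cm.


x = ln(factor) / mu
x = ln(955) / 0.376
x = 18.249 cm

18.249


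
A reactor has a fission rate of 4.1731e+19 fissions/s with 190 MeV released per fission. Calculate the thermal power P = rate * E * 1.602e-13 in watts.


P = fission_rate * E_MeV * 1.602e-13
P = 4.1731e+19 * 190 * 1.602e-13
P = 1.2702e+09 W

1.2702e+09


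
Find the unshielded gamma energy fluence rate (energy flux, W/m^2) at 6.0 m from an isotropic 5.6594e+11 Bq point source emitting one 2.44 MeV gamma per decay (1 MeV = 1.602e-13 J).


psi = A * E * 1.602e-13 / (4*pi*r^2)
psi = 5.6594e+11 * 2.44 * 1.602e-13 / (4*pi*6.0^2)
psi = 4.8900e-04 W/m^2

4.8900e-04


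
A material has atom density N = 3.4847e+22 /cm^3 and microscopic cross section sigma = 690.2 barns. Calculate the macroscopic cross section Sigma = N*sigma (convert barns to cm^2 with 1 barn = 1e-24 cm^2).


Sigma = N * sigma_barns * 1e-24
Sigma = 3.4847e+22 * 690.2 * 1e-24
Sigma = 24.051 /cm

24.051


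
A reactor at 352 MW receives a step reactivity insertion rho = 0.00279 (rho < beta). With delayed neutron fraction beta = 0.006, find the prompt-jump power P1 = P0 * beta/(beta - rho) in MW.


P1/P0 = beta / (beta - rho)
P1/P0 = 0.006 / (0.006 - 0.00279) = 1.869159
P1 = 352 * 1.869159 = 657.94 MW

657.94


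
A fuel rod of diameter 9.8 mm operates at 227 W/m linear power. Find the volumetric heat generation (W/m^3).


r = D / 2 / 1000 = 9.8 / 2 / 1000 = 0.0049 m
q''' = q' / (pi * r^2)
q''' = 227 / (pi * 0.0049^2)
q''' = 3.0094e+06 W/m^3

3.0094e+06


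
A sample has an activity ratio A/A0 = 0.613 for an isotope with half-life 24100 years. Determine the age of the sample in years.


lambda = ln(2) / t_half = ln(2) / 24100 = 2.876129e-05 /yr
t = -ln(A/A0) / lambda
t = -ln(0.613) / 2.876129e-05
t = 17016 yr

17016


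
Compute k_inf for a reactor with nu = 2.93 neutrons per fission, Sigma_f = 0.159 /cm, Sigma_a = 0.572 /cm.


k_inf = nu * Sigma_f / Sigma_a
k_inf = 2.93 * 0.159 / 0.572
k_inf = 0.81446

0.81446


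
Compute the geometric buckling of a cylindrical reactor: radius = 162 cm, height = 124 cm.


B^2 = (2.405/R)^2 + (pi/H)^2
B^2 = (2.405/162)^2 + (pi/124)^2
B^2 = 8.6228e-04 /cm^2

8.6228e-04


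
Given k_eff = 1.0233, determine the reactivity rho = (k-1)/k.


rho = (k_eff - 1) / k_eff
rho = (1.0233 - 1) / 1.0233
rho = 0.022769

0.022769


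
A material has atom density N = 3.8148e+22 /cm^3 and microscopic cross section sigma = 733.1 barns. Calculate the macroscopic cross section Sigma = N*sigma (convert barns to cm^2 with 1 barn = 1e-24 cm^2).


Sigma = N * sigma_barns * 1e-24
Sigma = 3.8148e+22 * 733.1 * 1e-24
Sigma = 27.966 /cm

27.966


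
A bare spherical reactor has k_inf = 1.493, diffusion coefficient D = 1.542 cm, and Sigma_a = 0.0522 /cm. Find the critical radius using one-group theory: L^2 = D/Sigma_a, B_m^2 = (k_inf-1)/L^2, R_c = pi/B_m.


L^2 = D / Sigma_a = 1.542 / 0.0522 = 29.54023 cm^2
B_m^2 = (k_inf - 1) / L^2 = (1.493 - 1) / 29.54023 = 0.01668910 /cm^2
For a bare sphere: B_g = pi/R, so R_c = pi / sqrt(B_m^2)
R_c = pi / sqrt(0.01668910) = 24.318 cm

24.318


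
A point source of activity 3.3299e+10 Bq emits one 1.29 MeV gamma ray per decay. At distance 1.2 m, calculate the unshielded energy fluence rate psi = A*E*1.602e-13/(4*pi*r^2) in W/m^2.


psi = A * E * 1.602e-13 / (4*pi*r^2)
psi = 3.3299e+10 * 1.29 * 1.602e-13 / (4*pi*1.2^2)
psi = 3.8029e-04 W/m^2

3.8029e-04


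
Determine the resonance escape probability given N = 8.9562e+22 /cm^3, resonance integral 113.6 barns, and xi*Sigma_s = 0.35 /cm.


p = exp(-N * I * 1e-24 / (xi*Sigma_s))
p = exp(-8.9562e+22 * 113.6 * 1e-24 / 0.35)
p = 2.3734e-13

2.3734e-13


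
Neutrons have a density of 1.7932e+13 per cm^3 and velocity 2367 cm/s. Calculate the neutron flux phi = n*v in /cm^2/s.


phi = n * v
phi = 1.7932e+13 * 2367
phi = 4.2445e+16 /cm^2/s

4.2445e+16


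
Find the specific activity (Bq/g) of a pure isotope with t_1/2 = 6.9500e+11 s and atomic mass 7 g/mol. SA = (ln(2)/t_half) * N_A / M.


lambda = ln(2) / t_half = ln(2) / 6.9500e+11 = 9.973341e-13 /s
SA = lambda * N_A / M
SA = 9.973341e-13 * 6.022e23 / 7
SA = 8.5799e+10 Bq/g

8.5799e+10


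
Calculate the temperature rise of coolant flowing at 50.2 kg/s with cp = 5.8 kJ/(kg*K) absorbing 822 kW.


dT = Q / (m_dot * cp)
dT = 822 / (50.2 * 5.8)
dT = 2.8232 C

2.8232


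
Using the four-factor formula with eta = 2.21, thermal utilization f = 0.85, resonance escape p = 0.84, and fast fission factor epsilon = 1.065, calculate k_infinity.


k_inf = eta * f * p * epsilon
k_inf = 2.21 * 0.85 * 0.84 * 1.065
k_inf = 1.6805

1.6805


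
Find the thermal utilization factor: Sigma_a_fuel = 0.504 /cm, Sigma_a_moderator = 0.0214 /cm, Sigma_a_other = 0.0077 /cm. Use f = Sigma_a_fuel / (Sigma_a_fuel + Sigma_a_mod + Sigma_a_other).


f = Sigma_a_fuel / (Sigma_a_fuel + Sigma_a_mod + Sigma_a_other)
f = 0.504 / (0.504 + 0.0214 + 0.0077)
f = 0.94541

0.94541


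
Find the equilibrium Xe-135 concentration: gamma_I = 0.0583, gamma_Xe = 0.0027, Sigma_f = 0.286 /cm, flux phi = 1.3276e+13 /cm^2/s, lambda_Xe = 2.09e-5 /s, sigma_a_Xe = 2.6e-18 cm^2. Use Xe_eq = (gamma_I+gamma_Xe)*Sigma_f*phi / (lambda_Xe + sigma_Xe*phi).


Xe_eq = (gamma_I + gamma_Xe) * Sigma_f * phi / (lambda_Xe + sigma_Xe * phi)
Numerator = (0.0583 + 0.0027) * 0.286 * 1.3276e+13 = 2.316131e+11
Denominator = 2.09e-5 + 2.6e-18 * 1.3276e+13 = 5.541760e-05
Xe_eq = 2.316131e+11 / 5.541760e-05 = 4.1794e+15 /cm^3

4.1794e+15


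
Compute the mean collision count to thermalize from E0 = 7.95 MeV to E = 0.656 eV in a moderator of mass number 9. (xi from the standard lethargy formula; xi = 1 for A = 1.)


xi = 1 + (A-1)^2/(2A)*ln((A-1)/(A+1)) = 0.2066007 (for A = 9)
n = ln(E0/E) / xi
n = ln(7.95e6 / 0.656) / 0.2066007
n = ln(1.211890e+07) / 0.2066007 = 78.946

78.946


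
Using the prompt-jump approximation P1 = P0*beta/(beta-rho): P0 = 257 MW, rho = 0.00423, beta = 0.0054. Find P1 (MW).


P1/P0 = beta / (beta - rho)
P1/P0 = 0.0054 / (0.0054 - 0.00423) = 4.615385
P1 = 257 * 4.615385 = 1186.2 MW

1186.2


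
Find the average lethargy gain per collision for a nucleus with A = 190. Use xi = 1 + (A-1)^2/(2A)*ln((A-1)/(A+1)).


xi = 1 + (A-1)^2/(2A) * ln((A-1)/(A+1))
xi = 1 + (190-1)^2/(2*190) * ln((190-1)/(190 +1))
xi = 0.010489

0.010489


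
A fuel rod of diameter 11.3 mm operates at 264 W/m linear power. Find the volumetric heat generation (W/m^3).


r = D / 2 / 1000 = 11.3 / 2 / 1000 = 0.00565 m
q''' = q' / (pi * r^2)
q''' = 264 / (pi * 0.00565^2)
q''' = 2.6324e+06 W/m^3

2.6324e+06


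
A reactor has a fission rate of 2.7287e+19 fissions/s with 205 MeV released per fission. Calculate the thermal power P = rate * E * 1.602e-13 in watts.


P = fission_rate * E_MeV * 1.602e-13
P = 2.7287e+19 * 205 * 1.602e-13
P = 8.9613e+08 W

8.9613e+08


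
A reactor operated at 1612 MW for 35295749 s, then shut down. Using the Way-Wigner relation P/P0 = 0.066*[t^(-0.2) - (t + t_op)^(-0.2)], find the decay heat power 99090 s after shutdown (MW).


P/P0 = 0.066 * [t^(-0.2) - (t + t_op)^(-0.2)]
P/P0 = 0.066 * [99090^(-0.2) - (99090 + 35295749)^(-0.2)]
P/P0 = 0.066 * [0.1001830 - 0.03091804] = 0.004571487
P = 1612 * 0.004571487 = 7.3692 MW

7.3692


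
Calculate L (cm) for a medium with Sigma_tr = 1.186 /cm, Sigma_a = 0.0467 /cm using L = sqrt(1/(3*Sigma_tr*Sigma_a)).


D = 1 / (3 * Sigma_tr) = 1 / (3 * 1.186) = 0.2810568 cm
L = sqrt(D / Sigma_a)
L = sqrt(0.2810568 / 0.0467)
L = 2.4532 cm

2.4532


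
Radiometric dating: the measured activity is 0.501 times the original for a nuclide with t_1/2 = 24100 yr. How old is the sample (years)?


lambda = ln(2) / t_half = ln(2) / 24100 = 2.876129e-05 /yr
t = -ln(A/A0) / lambda
t = -ln(0.501) / 2.876129e-05
t = 24031 yr

24031


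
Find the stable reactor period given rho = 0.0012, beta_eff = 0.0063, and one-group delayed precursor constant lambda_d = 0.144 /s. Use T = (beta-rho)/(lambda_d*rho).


T = (beta - rho) / (lambda_d * rho)
T = (0.0063 - 0.0012) / (0.144 * 0.0012)
T = 29.514 s

29.514


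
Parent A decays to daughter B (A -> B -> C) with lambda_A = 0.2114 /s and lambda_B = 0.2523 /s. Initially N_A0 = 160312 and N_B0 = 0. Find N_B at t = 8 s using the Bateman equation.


N_B(t) = lambda_A * N_A0 / (lambda_B - lambda_A) * [exp(-lambda_A*t) - exp(-lambda_B*t)]
exp(-0.2114*8) = 0.1842982; exp(-0.2523*8) = 0.1328679
N_B = 0.2114 * 160312 / (0.2523 - 0.2114) * (0.1842982 - 0.1328679)
N_B = 42615

42615


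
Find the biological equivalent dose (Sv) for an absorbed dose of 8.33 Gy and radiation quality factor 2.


H = D * Q
H = 8.33 * 2
H = 16.660 Sv

16.660


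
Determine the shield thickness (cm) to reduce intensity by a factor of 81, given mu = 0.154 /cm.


x = ln(factor) / mu
x = ln(81) / 0.154
x = 28.535 cm

28.535


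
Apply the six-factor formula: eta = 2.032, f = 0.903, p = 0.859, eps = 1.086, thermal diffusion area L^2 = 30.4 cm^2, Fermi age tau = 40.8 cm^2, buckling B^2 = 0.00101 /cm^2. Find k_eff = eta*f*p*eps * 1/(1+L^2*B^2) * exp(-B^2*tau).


k_inf = eta*f*p*eps = 2.032*0.903*0.859*1.086 = 1.711727
P_TNL = 1/(1 + L^2*B^2) = 1/(1 + 30.4*0.00101) = 0.9702107
P_FNL = exp(-B^2*tau) = exp(-0.00101*40.8) = 0.9596295
k_eff = k_inf * P_TNL * P_FNL = 1.711727 * 0.9702107 * 0.9596295
k_eff = 1.5937

1.5937


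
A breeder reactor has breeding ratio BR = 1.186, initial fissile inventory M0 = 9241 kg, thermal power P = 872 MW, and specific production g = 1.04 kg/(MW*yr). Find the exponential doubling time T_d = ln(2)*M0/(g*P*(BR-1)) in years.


Breeding gain G = BR - 1 = 1.186 - 1 = 0.186
Fissile production rate = g * P * G = 1.04 * 872 * 0.186 = 168.67968 kg/yr
T_d = ln(2) * M0 / (g * P * G)
T_d = ln(2) * 9241 / 168.67968 = 37.974 yr

37.974


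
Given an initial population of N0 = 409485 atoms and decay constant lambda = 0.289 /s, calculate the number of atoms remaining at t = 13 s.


N = N0 * exp(-lambda * t)
N = 409485 * exp(-0.289 * 13)
N = 9563.0

9563.0


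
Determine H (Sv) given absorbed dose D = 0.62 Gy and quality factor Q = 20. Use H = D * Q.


H = D * Q
H = 0.62 * 20
H = 12.400 Sv

12.400


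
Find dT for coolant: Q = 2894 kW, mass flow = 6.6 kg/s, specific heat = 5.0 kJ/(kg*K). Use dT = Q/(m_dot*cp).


dT = Q / (m_dot * cp)
dT = 2894 / (6.6 * 5.0)
dT = 87.697 C

87.697


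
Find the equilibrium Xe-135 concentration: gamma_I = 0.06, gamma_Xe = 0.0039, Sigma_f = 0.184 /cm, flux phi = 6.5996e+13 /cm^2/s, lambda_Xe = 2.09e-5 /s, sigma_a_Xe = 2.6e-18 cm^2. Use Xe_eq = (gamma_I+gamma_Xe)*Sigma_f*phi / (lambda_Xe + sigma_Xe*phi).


Xe_eq = (gamma_I + gamma_Xe) * Sigma_f * phi / (lambda_Xe + sigma_Xe * phi)
Numerator = (0.06 + 0.0039) * 0.184 * 6.5996e+13 = 7.759546e+11
Denominator = 2.09e-5 + 2.6e-18 * 6.5996e+13 = 1.924896e-04
Xe_eq = 7.759546e+11 / 1.924896e-04 = 4.0312e+15 /cm^3

4.0312e+15


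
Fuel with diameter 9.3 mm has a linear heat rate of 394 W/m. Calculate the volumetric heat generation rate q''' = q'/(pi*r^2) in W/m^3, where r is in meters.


r = D / 2 / 1000 = 9.3 / 2 / 1000 = 0.00465 m
q''' = q' / (pi * r^2)
q''' = 394 / (pi * 0.00465^2)
q''' = 5.8002e+06 W/m^3

5.8002e+06


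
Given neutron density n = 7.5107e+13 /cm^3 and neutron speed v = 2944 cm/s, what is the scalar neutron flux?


phi = n * v
phi = 7.5107e+13 * 2944
phi = 2.2112e+17 /cm^2/s

2.2112e+17


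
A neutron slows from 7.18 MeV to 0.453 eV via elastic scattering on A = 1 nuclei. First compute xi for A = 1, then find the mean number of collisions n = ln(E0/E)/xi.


xi = 1 + (A-1)^2/(2A)*ln((A-1)/(A+1)) = 1 (for A = 1)
n = ln(E0/E) / xi
n = ln(7.18e6 / 0.453) / 1
n = ln(1.584989e+07) / 1 = 16.579

16.579


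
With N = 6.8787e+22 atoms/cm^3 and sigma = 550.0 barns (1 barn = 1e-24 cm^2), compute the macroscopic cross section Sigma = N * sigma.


Sigma = N * sigma_barns * 1e-24
Sigma = 6.8787e+22 * 550.0 * 1e-24
Sigma = 37.833 /cm

37.833


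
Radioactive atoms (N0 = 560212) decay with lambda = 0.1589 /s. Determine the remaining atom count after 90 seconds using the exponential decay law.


N = N0 * exp(-lambda * t)
N = 560212 * exp(-0.1589 * 90)
N = 0.34475

0.34475


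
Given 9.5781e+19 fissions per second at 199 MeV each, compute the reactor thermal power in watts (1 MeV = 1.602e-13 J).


P = fission_rate * E_MeV * 1.602e-13
P = 9.5781e+19 * 199 * 1.602e-13
P = 3.0535e+09 W

3.0535e+09


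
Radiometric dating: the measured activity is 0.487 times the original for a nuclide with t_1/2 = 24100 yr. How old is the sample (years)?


lambda = ln(2) / t_half = ln(2) / 24100 = 2.876129e-05 /yr
t = -ln(A/A0) / lambda
t = -ln(0.487) / 2.876129e-05
t = 25016 yr

25016


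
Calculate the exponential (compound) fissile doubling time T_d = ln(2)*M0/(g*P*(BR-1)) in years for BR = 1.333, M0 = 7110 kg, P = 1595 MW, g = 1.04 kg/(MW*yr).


Breeding gain G = BR - 1 = 1.333 - 1 = 0.333
Fissile production rate = g * P * G = 1.04 * 1595 * 0.333 = 552.3804 kg/yr
T_d = ln(2) * M0 / (g * P * G)
T_d = ln(2) * 7110 / 552.3804 = 8.9219 yr

8.9219


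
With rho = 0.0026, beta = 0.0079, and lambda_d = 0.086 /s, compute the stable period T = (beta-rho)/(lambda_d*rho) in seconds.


T = (beta - rho) / (lambda_d * rho)
T = (0.0079 - 0.0026) / (0.086 * 0.0026)
T = 23.703 s

23.703


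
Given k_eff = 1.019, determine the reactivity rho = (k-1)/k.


rho = (k_eff - 1) / k_eff
rho = (1.019 - 1) / 1.019
rho = 0.018646

0.018646


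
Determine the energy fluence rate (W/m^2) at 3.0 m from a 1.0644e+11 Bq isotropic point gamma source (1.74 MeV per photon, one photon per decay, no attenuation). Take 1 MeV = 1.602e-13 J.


psi = A * E * 1.602e-13 / (4*pi*r^2)
psi = 1.0644e+11 * 1.74 * 1.602e-13 / (4*pi*3.0^2)
psi = 2.6234e-04 W/m^2

2.6234e-04


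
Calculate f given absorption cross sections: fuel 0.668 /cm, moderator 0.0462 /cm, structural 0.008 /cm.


f = Sigma_a_fuel / (Sigma_a_fuel + Sigma_a_mod + Sigma_a_other)
f = 0.668 / (0.668 + 0.0462 + 0.008)
f = 0.92495

0.92495


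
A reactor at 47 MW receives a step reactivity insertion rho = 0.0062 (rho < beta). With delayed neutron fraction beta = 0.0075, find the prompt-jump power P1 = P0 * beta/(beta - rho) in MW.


P1/P0 = beta / (beta - rho)
P1/P0 = 0.0075 / (0.0075 - 0.0062) = 5.769231
P1 = 47 * 5.769231 = 271.15 MW

271.15


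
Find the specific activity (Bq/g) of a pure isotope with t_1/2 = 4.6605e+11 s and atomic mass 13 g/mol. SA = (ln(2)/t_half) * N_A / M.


lambda = ln(2) / t_half = ln(2) / 4.6605e+11 = 1.487281e-12 /s
SA = lambda * N_A / M
SA = 1.487281e-12 * 6.022e23 / 13
SA = 6.8895e+10 Bq/g

6.8895e+10


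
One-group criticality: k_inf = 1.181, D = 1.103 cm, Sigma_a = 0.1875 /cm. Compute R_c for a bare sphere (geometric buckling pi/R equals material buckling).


L^2 = D / Sigma_a = 1.103 / 0.1875 = 5.882667 cm^2
B_m^2 = (k_inf - 1) / L^2 = (1.181 - 1) / 5.882667 = 0.03076836 /cm^2
For a bare sphere: B_g = pi/R, so R_c = pi / sqrt(B_m^2)
R_c = pi / sqrt(0.03076836) = 17.910 cm

17.910


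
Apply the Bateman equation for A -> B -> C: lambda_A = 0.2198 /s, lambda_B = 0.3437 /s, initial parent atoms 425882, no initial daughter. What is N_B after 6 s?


N_B(t) = lambda_A * N_A0 / (lambda_B - lambda_A) * [exp(-lambda_A*t) - exp(-lambda_B*t)]
exp(-0.2198*6) = 0.2674561; exp(-0.3437*6) = 0.1271739
N_B = 0.2198 * 425882 / (0.3437 - 0.2198) * (0.2674561 - 0.1271739)
N_B = 105986

105986


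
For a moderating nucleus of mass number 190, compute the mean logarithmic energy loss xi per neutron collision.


xi = 1 + (A-1)^2/(2A) * ln((A-1)/(A+1))
xi = 1 + (190-1)^2/(2*190) * ln((190-1)/(190 +1))
xi = 0.010489

0.010489


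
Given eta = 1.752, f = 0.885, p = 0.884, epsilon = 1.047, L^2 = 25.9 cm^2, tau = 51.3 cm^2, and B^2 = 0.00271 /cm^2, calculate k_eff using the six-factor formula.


k_inf = eta*f*p*eps = 1.752*0.885*0.884*1.047 = 1.435081
P_TNL = 1/(1 + L^2*B^2) = 1/(1 + 25.9*0.00271) = 0.9344144
P_FNL = exp(-B^2*tau) = exp(-0.00271*51.3) = 0.8702080
k_eff = k_inf * P_TNL * P_FNL = 1.435081 * 0.9344144 * 0.8702080
k_eff = 1.1669

1.1669


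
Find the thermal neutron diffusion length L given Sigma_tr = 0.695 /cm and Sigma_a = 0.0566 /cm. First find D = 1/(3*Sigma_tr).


D = 1 / (3 * Sigma_tr) = 1 / (3 * 0.695) = 0.4796163 cm
L = sqrt(D / Sigma_a)
L = sqrt(0.4796163 / 0.0566)
L = 2.9110 cm

2.9110


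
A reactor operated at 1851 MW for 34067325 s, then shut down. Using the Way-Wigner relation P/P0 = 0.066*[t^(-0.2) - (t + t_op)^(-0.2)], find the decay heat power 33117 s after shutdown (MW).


P/P0 = 0.066 * [t^(-0.2) - (t + t_op)^(-0.2)]
P/P0 = 0.066 * [33117^(-0.2) - (33117 + 34067325)^(-0.2)]
P/P0 = 0.066 * [0.1247354 - 0.03114928] = 0.006176684
P = 1851 * 0.006176684 = 11.433 MW

11.433


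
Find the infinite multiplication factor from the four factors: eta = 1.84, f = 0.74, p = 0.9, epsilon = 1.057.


k_inf = eta * f * p * epsilon
k_inf = 1.84 * 0.74 * 0.9 * 1.057
k_inf = 1.2953

1.2953


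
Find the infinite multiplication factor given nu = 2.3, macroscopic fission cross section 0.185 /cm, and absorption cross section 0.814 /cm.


k_inf = nu * Sigma_f / Sigma_a
k_inf = 2.3 * 0.185 / 0.814
k_inf = 0.52273

0.52273


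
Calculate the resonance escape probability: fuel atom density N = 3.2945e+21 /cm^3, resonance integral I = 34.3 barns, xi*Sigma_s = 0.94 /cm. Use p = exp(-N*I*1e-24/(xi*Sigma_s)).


p = exp(-N * I * 1e-24 / (xi*Sigma_s))
p = exp(-3.2945e+21 * 34.3 * 1e-24 / 0.94)
p = 0.88673

0.88673


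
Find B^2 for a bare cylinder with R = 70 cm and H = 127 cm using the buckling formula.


B^2 = (2.405/R)^2 + (pi/H)^2
B^2 = (2.405/70)^2 + (pi/127)^2
B^2 = 0.0017923 /cm^2

0.0017923


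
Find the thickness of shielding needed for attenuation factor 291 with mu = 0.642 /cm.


x = ln(factor) / mu
x = ln(291) / 0.642
x = 8.8370 cm

8.8370


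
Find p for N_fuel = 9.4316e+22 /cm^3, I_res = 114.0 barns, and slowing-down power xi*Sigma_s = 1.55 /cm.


p = exp(-N * I * 1e-24 / (xi*Sigma_s))
p = exp(-9.4316e+22 * 114.0 * 1e-24 / 1.55)
p = 9.7138e-04

9.7138e-04


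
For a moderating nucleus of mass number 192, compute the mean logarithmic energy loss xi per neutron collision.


xi = 1 + (A-1)^2/(2A) * ln((A-1)/(A+1))
xi = 1 + (192-1)^2/(2*192) * ln((192-1)/(192 +1))
xi = 0.010381

0.010381


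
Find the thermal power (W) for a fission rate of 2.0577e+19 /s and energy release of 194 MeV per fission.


P = fission_rate * E_MeV * 1.602e-13
P = 2.0577e+19 * 194 * 1.602e-13
P = 6.3951e+08 W

6.3951e+08


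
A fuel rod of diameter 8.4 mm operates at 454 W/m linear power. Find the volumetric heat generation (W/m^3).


r = D / 2 / 1000 = 8.4 / 2 / 1000 = 0.0042 m
q''' = q' / (pi * r^2)
q''' = 454 / (pi * 0.0042^2)
q''' = 8.1923e+06 W/m^3

8.1923e+06


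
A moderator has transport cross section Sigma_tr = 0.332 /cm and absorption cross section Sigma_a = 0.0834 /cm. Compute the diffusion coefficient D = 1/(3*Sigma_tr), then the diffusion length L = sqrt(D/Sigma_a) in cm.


D = 1 / (3 * Sigma_tr) = 1 / (3 * 0.332) = 1.004016 cm
L = sqrt(D / Sigma_a)
L = sqrt(1.004016 / 0.0834)
L = 3.4697 cm

3.4697


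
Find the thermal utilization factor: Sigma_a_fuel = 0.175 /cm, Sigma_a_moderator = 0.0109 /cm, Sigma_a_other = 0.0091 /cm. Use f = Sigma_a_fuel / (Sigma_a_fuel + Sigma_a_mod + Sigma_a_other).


f = Sigma_a_fuel / (Sigma_a_fuel + Sigma_a_mod + Sigma_a_other)
f = 0.175 / (0.175 + 0.0109 + 0.0091)
f = 0.89744

0.89744


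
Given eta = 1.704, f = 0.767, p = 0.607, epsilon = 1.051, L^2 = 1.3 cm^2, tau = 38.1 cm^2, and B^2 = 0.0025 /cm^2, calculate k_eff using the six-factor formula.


k_inf = eta*f*p*eps = 1.704*0.767*0.607*1.051 = 0.8337894
P_TNL = 1/(1 + L^2*B^2) = 1/(1 + 1.3*0.0025) = 0.9967605
P_FNL = exp(-B^2*tau) = exp(-0.0025*38.1) = 0.9091456
k_eff = k_inf * P_TNL * P_FNL = 0.8337894 * 0.9967605 * 0.9091456
k_eff = 0.75558

0.75558


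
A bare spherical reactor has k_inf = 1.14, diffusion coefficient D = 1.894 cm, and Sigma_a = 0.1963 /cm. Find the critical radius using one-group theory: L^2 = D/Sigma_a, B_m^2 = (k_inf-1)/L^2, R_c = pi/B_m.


L^2 = D / Sigma_a = 1.894 / 0.1963 = 9.648497 cm^2
B_m^2 = (k_inf - 1) / L^2 = (1.14 - 1) / 9.648497 = 0.01451003 /cm^2
For a bare sphere: B_g = pi/R, so R_c = pi / sqrt(B_m^2)
R_c = pi / sqrt(0.01451003) = 26.080 cm

26.080


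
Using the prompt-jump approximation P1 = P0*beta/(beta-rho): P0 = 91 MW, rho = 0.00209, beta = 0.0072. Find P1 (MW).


P1/P0 = beta / (beta - rho)
P1/P0 = 0.0072 / (0.0072 - 0.00209) = 1.409002
P1 = 91 * 1.409002 = 128.22 MW

128.22


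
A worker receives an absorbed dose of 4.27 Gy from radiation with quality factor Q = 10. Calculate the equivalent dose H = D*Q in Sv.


H = D * Q
H = 4.27 * 10
H = 42.700 Sv

42.700


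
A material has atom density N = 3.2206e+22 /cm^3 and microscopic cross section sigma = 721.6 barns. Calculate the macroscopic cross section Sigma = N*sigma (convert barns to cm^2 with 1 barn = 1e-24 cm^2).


Sigma = N * sigma_barns * 1e-24
Sigma = 3.2206e+22 * 721.6 * 1e-24
Sigma = 23.240 /cm

23.240


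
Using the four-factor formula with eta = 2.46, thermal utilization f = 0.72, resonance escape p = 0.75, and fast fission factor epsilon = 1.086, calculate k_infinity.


k_inf = eta * f * p * epsilon
k_inf = 2.46 * 0.72 * 0.75 * 1.086
k_inf = 1.4426

1.4426


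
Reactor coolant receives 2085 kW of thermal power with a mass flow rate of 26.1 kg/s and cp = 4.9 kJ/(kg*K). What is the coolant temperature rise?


dT = Q / (m_dot * cp)
dT = 2085 / (26.1 * 4.9)
dT = 16.303 C

16.303


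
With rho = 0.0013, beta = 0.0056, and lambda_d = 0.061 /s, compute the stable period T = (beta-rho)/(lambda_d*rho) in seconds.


T = (beta - rho) / (lambda_d * rho)
T = (0.0056 - 0.0013) / (0.061 * 0.0013)
T = 54.224 s

54.224


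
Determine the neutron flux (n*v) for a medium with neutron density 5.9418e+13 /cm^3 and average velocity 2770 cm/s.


phi = n * v
phi = 5.9418e+13 * 2770
phi = 1.6459e+17 /cm^2/s

1.6459e+17


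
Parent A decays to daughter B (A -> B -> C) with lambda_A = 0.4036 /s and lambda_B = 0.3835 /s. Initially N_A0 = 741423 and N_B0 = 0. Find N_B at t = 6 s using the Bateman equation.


N_B(t) = lambda_A * N_A0 / (lambda_B - lambda_A) * [exp(-lambda_A*t) - exp(-lambda_B*t)]
exp(-0.4036*6) = 0.08877946; exp(-0.3835*6) = 0.1001586
N_B = 0.4036 * 741423 / (0.3835 - 0.4036) * (0.08877946 - 0.1001586)
N_B = 169407

169407


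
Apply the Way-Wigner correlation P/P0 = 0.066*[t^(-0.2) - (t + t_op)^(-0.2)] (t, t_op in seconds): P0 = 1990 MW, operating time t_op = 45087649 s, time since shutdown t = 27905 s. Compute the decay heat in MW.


P/P0 = 0.066 * [t^(-0.2) - (t + t_op)^(-0.2)]
P/P0 = 0.066 * [27905^(-0.2) - (27905 + 45087649)^(-0.2)]
P/P0 = 0.066 * [0.1290814 - 0.02945335] = 0.006575451
P = 1990 * 0.006575451 = 13.085 MW

13.085


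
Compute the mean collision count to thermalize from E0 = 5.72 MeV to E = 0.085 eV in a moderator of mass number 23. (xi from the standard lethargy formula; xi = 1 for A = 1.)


xi = 1 + (A-1)^2/(2A)*ln((A-1)/(A+1)) = 0.08448899 (for A = 23)
n = ln(E0/E) / xi
n = ln(5.72e6 / 0.085) / 0.08448899
n = ln(6.729412e+07) / 0.08448899 = 213.34

213.34


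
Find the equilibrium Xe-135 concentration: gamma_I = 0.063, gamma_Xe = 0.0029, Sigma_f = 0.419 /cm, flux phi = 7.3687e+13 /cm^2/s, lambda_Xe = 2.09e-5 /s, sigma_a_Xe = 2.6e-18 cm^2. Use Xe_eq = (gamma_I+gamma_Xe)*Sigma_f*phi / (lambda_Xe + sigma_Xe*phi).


Xe_eq = (gamma_I + gamma_Xe) * Sigma_f * phi / (lambda_Xe + sigma_Xe * phi)
Numerator = (0.063 + 0.0029) * 0.419 * 7.3687e+13 = 2.034653e+12
Denominator = 2.09e-5 + 2.6e-18 * 7.3687e+13 = 2.124862e-04
Xe_eq = 2.034653e+12 / 2.124862e-04 = 9.5755e+15 /cm^3

9.5755e+15
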